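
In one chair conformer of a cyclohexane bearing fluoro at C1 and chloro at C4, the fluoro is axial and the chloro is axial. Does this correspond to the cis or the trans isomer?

trans

C1 and C4 have opposite parity, so their axial bonds point in opposite directions.
With opposite-parity carbons, two substituents on the same face are one axial and one equatorial; opposite faces give both axial or both equatorial.
Here the groups are axial/axial → opposite face → trans.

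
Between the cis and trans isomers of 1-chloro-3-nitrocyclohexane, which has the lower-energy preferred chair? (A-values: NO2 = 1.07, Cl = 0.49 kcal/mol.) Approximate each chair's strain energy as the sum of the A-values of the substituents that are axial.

At 1,3 positions (parity same): cis → (e,e or a,a); trans → (a,e or e,a).
Best chair for cis: E = 0.00 kcal/mol; best chair for trans: E = 0.49 kcal/mol.
The cis isomer is lower by 0.49 kcal/mol.

cis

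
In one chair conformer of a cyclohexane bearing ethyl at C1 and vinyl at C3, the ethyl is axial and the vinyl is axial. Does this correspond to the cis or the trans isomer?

cis

C1 and C3 have the same parity, so their axial bonds point in the same direction.
With same-parity carbons, two substituents on the same face are both axial or both equatorial; opposite faces give one of each.
Here the groups are axial/axial → same face → cis.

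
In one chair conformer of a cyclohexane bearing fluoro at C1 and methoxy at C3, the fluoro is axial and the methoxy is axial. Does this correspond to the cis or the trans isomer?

cis

C1 and C3 have the same parity, so their axial bonds point in the same direction.
With same-parity carbons, two substituents on the same face are both axial or both equatorial; opposite faces give one of each.
Here the groups are axial/axial → same face → cis.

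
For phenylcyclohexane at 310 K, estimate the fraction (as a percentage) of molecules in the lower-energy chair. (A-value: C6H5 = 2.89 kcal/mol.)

99.1%

One chair has the phenyl group axial (E = 2.89 kcal/mol) and the other has it equatorial (E = 0).
ΔG = 2.89 kcal/mol between the two chairs.
K = exp(ΔG/RT) with R = 1.987×10⁻³ kcal mol⁻¹ K⁻¹ and T = 310 K gives K ≈ 109.
Fraction in the lower-energy chair = K/(K+1) = 99.1%.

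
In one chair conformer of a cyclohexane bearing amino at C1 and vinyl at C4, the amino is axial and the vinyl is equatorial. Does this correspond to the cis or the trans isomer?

C1 and C4 have opposite parity, so their axial bonds point in opposite directions.
With opposite-parity carbons, two substituents on the same face are one axial and one equatorial; opposite faces give both axial or both equatorial.
Here the groups are axial/equatorial → same face → cis.

cis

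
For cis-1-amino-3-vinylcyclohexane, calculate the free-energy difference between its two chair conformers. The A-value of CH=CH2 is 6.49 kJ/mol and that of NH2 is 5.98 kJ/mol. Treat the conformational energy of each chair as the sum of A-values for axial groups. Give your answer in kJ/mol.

C1 and C3 have the same parity, so for the cis isomer the two substituents are e,e in one chair and a,a in the other.
Chair I (vinyl axial, amino axial): E = 12.47 kJ/mol.
Chair II (vinyl equatorial, amino equatorial): E = 0.00 kJ/mol.
ΔE = 12.47 − 0.00 = 12.47 kJ/mol; chair II is more stable.

12.47 kJ/mol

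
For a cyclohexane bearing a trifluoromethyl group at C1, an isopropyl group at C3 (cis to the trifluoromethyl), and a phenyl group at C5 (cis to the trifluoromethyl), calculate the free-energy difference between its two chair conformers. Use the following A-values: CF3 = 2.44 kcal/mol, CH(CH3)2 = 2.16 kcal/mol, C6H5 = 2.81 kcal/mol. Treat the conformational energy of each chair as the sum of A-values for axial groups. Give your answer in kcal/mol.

Chair I (trifluoromethyl axial, isopropyl axial, phenyl axial): E = 7.41 kcal/mol.
Chair II (trifluoromethyl equatorial, isopropyl equatorial, phenyl equatorial): E = 0.00 kcal/mol.
ΔE = 7.41 − 0.00 = 7.41 kcal/mol; chair II is more stable.

7.41 kcal/mol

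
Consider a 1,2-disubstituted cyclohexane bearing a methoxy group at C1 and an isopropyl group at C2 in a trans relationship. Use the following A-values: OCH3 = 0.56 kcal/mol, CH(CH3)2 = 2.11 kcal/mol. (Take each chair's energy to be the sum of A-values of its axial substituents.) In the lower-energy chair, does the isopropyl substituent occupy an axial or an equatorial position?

C1 and C2 have opposite parity, so for the trans isomer the two substituents are e,e in one chair and a,a in the other.
Chair I (methoxy axial, isopropyl axial): E = 2.67 kcal/mol.
Chair II (methoxy equatorial, isopropyl equatorial): E = 0.00 kcal/mol.
Chair II is the more stable (lower-energy) conformer, and in that chair the isopropyl group is equatorial.

equatorial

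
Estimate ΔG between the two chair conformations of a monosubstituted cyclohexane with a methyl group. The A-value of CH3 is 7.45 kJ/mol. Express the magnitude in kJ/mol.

7.45 kJ/mol

A monosubstituted cyclohexane has one chair with the methyl group axial (E = A = 7.45 kJ/mol) and one with it equatorial (E = 0).
ΔE = 7.45 − 0 = 7.45 kJ/mol.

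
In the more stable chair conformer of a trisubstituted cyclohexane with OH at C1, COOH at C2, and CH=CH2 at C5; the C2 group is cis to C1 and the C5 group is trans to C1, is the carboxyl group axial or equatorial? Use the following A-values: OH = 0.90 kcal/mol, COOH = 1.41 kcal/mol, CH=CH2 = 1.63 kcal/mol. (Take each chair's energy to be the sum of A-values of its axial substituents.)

equatorial

Chair I (hydroxyl axial, carboxyl equatorial, vinyl equatorial): E = 0.90 kcal/mol.
Chair II (hydroxyl equatorial, carboxyl axial, vinyl axial): E = 3.04 kcal/mol.
Chair I is the more stable (lower-energy) conformer, and in that chair the carboxyl group is equatorial.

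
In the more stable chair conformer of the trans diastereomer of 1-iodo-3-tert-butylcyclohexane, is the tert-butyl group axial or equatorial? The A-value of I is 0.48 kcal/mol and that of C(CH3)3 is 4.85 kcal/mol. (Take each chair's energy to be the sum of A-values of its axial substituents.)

C1 and C3 have the same parity, so for the trans isomer the two substituents are one axial and one equatorial in each chair.
Chair I (iodo axial, tert-butyl equatorial): E = 0.48 kcal/mol.
Chair II (iodo equatorial, tert-butyl axial): E = 4.85 kcal/mol.
Chair I is the more stable (lower-energy) conformer, and in that chair the tert-butyl group is equatorial.

equatorial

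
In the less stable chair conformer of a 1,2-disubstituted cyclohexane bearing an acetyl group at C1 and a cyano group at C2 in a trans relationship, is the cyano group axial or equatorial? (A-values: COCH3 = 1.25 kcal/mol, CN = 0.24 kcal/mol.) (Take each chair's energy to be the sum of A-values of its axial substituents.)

C1 and C2 have opposite parity, so for the trans isomer the two substituents are e,e in one chair and a,a in the other.
Chair I (acetyl axial, cyano axial): E = 1.49 kcal/mol.
Chair II (acetyl equatorial, cyano equatorial): E = 0.00 kcal/mol.
Chair I is the less stable (higher-energy) conformer, and in that chair the cyano group is axial.

axial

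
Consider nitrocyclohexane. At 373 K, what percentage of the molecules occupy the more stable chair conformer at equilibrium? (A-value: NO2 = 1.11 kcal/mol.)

One chair has the nitro group axial (E = 1.11 kcal/mol) and the other has it equatorial (E = 0).
ΔG = 1.11 kcal/mol between the two chairs.
K = exp(ΔG/RT) with R = 1.987×10⁻³ kcal mol⁻¹ K⁻¹ and T = 373 K gives K ≈ 4.47.
Fraction in the lower-energy chair = K/(K+1) = 81.7%.

81.7%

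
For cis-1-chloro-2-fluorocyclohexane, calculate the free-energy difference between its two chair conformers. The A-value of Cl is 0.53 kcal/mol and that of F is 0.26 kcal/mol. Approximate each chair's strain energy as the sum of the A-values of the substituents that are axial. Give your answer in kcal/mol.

0.27 kcal/mol

C1 and C2 have opposite parity, so for the cis isomer the two substituents are one axial and one equatorial in each chair.
Chair I (chloro axial, fluoro equatorial): E = 0.53 kcal/mol.
Chair II (chloro equatorial, fluoro axial): E = 0.26 kcal/mol.
ΔE = 0.53 − 0.26 = 0.27 kcal/mol; chair II is more stable.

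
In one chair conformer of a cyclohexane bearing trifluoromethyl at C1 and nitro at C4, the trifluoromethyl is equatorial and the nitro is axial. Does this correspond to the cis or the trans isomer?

C1 and C4 have opposite parity, so their axial bonds point in opposite directions.
With opposite-parity carbons, two substituents on the same face are one axial and one equatorial; opposite faces give both axial or both equatorial.
Here the groups are equatorial/axial → same face → cis.

cis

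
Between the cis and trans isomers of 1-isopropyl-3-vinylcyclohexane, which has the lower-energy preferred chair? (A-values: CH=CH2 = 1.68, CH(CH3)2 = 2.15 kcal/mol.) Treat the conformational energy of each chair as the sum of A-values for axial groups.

cis

At 1,3 positions (parity same): cis → (e,e or a,a); trans → (a,e or e,a).
Best chair for cis: E = 0.00 kcal/mol; best chair for trans: E = 1.68 kcal/mol.
The cis isomer is lower by 1.68 kcal/mol.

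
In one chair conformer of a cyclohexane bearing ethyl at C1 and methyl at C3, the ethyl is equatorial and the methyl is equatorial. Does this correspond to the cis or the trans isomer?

cis

C1 and C3 have the same parity, so their axial bonds point in the same direction.
With same-parity carbons, two substituents on the same face are both axial or both equatorial; opposite faces give one of each.
Here the groups are equatorial/equatorial → same face → cis.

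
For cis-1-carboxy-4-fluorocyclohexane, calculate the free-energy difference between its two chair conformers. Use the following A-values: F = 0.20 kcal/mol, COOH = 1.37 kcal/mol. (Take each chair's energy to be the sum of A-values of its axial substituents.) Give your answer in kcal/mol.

1.17 kcal/mol

C1 and C4 have opposite parity, so for the cis isomer the two substituents are one axial and one equatorial in each chair.
Chair I (fluoro axial, carboxyl equatorial): E = 0.20 kcal/mol.
Chair II (fluoro equatorial, carboxyl axial): E = 1.37 kcal/mol.
ΔE = 1.37 − 0.20 = 1.17 kcal/mol; chair I is more stable.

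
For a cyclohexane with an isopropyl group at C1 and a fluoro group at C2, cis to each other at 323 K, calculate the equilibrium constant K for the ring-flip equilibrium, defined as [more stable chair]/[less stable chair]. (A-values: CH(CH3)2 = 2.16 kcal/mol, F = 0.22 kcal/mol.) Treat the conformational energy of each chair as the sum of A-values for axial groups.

K ≈ 20.5

C1 and C2 have opposite parity, so for the cis isomer the two substituents are one axial and one equatorial in each chair.
Chair I (isopropyl axial, fluoro equatorial): E = 2.16 kcal/mol; chair II (isopropyl equatorial, fluoro axial): E = 0.22 kcal/mol.
ΔG = 1.94 kcal/mol between the two chairs.
K = exp(ΔG/RT) with R = 1.987×10⁻³ kcal mol⁻¹ K⁻¹ and T = 323 K gives K ≈ 20.5.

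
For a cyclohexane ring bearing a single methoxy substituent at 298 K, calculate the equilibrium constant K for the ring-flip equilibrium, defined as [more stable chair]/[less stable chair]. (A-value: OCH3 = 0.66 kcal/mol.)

K ≈ 3.05

One chair has the methoxy group axial (E = 0.66 kcal/mol) and the other has it equatorial (E = 0).
ΔG = 0.66 kcal/mol between the two chairs.
K = exp(ΔG/RT) with R = 1.987×10⁻³ kcal mol⁻¹ K⁻¹ and T = 298 K gives K ≈ 3.05.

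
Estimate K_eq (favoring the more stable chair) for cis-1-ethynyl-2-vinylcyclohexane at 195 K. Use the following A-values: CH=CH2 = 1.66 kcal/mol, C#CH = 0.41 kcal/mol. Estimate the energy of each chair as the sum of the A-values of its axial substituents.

C1 and C2 have opposite parity, so for the cis isomer the two substituents are one axial and one equatorial in each chair.
Chair I (vinyl axial, ethynyl equatorial): E = 1.66 kcal/mol; chair II (vinyl equatorial, ethynyl axial): E = 0.41 kcal/mol.
ΔG = 1.25 kcal/mol between the two chairs.
K = exp(ΔG/RT) with R = 1.987×10⁻³ kcal mol⁻¹ K⁻¹ and T = 195 K gives K ≈ 25.2.

K ≈ 25.2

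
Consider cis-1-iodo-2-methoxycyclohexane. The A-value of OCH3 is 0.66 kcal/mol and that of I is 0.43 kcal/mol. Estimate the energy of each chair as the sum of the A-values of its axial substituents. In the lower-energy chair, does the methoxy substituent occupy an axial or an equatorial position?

equatorial

C1 and C2 have opposite parity, so for the cis isomer the two substituents are one axial and one equatorial in each chair.
Chair I (methoxy axial, iodo equatorial): E = 0.66 kcal/mol.
Chair II (methoxy equatorial, iodo axial): E = 0.43 kcal/mol.
Chair II is the more stable (lower-energy) conformer, and in that chair the methoxy group is equatorial.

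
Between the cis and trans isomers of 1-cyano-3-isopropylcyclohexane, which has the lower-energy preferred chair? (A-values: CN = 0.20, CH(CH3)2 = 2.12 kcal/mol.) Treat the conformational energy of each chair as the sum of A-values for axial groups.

cis

At 1,3 positions (parity same): cis → (e,e or a,a); trans → (a,e or e,a).
Best chair for cis: E = 0.00 kcal/mol; best chair for trans: E = 0.20 kcal/mol.
The cis isomer is lower by 0.20 kcal/mol.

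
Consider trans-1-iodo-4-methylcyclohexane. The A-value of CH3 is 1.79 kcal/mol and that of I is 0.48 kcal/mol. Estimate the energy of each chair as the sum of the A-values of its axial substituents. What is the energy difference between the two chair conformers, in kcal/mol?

C1 and C4 have opposite parity, so for the trans isomer the two substituents are e,e in one chair and a,a in the other.
Chair I (methyl axial, iodo axial): E = 2.27 kcal/mol.
Chair II (methyl equatorial, iodo equatorial): E = 0.00 kcal/mol.
ΔE = 2.27 − 0.00 = 2.27 kcal/mol; chair II is more stable.

2.27 kcal/mol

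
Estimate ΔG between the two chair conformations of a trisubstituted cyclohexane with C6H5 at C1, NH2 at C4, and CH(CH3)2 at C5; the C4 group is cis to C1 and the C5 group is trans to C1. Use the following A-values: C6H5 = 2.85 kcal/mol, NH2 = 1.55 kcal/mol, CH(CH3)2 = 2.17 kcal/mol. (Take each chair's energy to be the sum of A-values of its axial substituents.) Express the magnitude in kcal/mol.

Chair I (phenyl axial, amino equatorial, isopropyl equatorial): E = 2.85 kcal/mol.
Chair II (phenyl equatorial, amino axial, isopropyl axial): E = 3.72 kcal/mol.
ΔE = 3.72 − 2.85 = 0.87 kcal/mol; chair I is more stable.

0.87 kcal/mol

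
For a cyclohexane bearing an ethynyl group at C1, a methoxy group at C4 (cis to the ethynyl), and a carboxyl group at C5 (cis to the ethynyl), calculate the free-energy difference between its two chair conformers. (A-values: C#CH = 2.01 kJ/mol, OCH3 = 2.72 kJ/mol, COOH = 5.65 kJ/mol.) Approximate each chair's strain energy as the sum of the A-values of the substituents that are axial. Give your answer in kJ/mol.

Chair I (ethynyl axial, methoxy equatorial, carboxyl axial): E = 7.66 kJ/mol.
Chair II (ethynyl equatorial, methoxy axial, carboxyl equatorial): E = 2.72 kJ/mol.
ΔE = 7.66 − 2.72 = 4.94 kJ/mol; chair II is more stable.

4.94 kJ/mol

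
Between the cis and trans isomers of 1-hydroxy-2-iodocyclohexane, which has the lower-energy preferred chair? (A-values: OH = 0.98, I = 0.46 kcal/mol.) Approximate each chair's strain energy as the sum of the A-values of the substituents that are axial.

At 1,2 positions (parity opposite): cis → (a,e or e,a); trans → (e,e or a,a).
Best chair for cis: E = 0.46 kcal/mol; best chair for trans: E = 0.00 kcal/mol.
The trans isomer is lower by 0.46 kcal/mol.

trans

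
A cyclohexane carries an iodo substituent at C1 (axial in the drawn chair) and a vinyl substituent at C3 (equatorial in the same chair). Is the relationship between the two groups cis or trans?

C1 and C3 have the same parity, so their axial bonds point in the same direction.
With same-parity carbons, two substituents on the same face are both axial or both equatorial; opposite faces give one of each.
Here the groups are axial/equatorial → opposite face → trans.

trans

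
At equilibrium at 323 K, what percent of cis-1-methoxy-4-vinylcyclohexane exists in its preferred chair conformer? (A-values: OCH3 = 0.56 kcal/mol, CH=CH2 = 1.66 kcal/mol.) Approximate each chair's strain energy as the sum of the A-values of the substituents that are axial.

C1 and C4 have opposite parity, so for the cis isomer the two substituents are one axial and one equatorial in each chair.
Chair I (methoxy axial, vinyl equatorial): E = 0.56 kcal/mol; chair II (methoxy equatorial, vinyl axial): E = 1.66 kcal/mol.
ΔG = 1.10 kcal/mol between the two chairs.
K = exp(ΔG/RT) with R = 1.987×10⁻³ kcal mol⁻¹ K⁻¹ and T = 323 K gives K ≈ 5.55.
Fraction in the lower-energy chair = K/(K+1) = 84.7%.

84.7%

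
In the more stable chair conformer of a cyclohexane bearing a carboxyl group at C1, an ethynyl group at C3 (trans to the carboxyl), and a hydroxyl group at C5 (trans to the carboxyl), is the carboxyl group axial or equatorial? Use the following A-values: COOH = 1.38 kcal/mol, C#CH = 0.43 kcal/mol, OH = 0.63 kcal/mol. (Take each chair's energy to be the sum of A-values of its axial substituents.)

Chair I (carboxyl axial, ethynyl equatorial, hydroxyl equatorial): E = 1.38 kcal/mol.
Chair II (carboxyl equatorial, ethynyl axial, hydroxyl axial): E = 1.06 kcal/mol.
Chair II is the more stable (lower-energy) conformer, and in that chair the carboxyl group is equatorial.

equatorial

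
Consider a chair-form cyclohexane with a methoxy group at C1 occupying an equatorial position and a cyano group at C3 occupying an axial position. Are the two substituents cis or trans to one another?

trans

C1 and C3 have the same parity, so their axial bonds point in the same direction.
With same-parity carbons, two substituents on the same face are both axial or both equatorial; opposite faces give one of each.
Here the groups are equatorial/axial → opposite face → trans.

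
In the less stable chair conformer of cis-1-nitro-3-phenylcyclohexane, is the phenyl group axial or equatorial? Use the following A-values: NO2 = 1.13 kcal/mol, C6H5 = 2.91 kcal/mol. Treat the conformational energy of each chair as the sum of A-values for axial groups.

C1 and C3 have the same parity, so for the cis isomer the two substituents are e,e in one chair and a,a in the other.
Chair I (nitro axial, phenyl axial): E = 4.04 kcal/mol.
Chair II (nitro equatorial, phenyl equatorial): E = 0.00 kcal/mol.
Chair I is the less stable (higher-energy) conformer, and in that chair the phenyl group is axial.

axial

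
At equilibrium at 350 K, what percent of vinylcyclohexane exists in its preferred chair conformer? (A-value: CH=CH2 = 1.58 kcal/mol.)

One chair has the vinyl group axial (E = 1.58 kcal/mol) and the other has it equatorial (E = 0).
ΔG = 1.58 kcal/mol between the two chairs.
K = exp(ΔG/RT) with R = 1.987×10⁻³ kcal mol⁻¹ K⁻¹ and T = 350 K gives K ≈ 9.7.
Fraction in the lower-energy chair = K/(K+1) = 90.7%.

90.7%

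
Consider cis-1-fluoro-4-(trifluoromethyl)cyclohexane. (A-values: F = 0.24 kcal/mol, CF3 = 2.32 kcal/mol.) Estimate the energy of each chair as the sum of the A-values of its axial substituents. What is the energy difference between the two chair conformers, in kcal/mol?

2.08 kcal/mol

C1 and C4 have opposite parity, so for the cis isomer the two substituents are one axial and one equatorial in each chair.
Chair I (fluoro axial, trifluoromethyl equatorial): E = 0.24 kcal/mol.
Chair II (fluoro equatorial, trifluoromethyl axial): E = 2.32 kcal/mol.
ΔE = 2.32 − 0.24 = 2.08 kcal/mol; chair I is more stable.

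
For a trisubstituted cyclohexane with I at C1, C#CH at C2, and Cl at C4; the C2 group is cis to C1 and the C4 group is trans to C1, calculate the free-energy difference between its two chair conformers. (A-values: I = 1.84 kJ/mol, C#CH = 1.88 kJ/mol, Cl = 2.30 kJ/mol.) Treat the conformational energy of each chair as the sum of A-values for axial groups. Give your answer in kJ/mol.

Chair I (iodo axial, ethynyl equatorial, chloro axial): E = 4.14 kJ/mol.
Chair II (iodo equatorial, ethynyl axial, chloro equatorial): E = 1.88 kJ/mol.
ΔE = 4.14 − 1.88 = 2.26 kJ/mol; chair II is more stable.

2.26 kJ/mol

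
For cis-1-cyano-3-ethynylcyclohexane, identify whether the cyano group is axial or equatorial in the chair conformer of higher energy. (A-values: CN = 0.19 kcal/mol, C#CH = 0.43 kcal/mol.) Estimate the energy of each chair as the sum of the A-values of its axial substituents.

axial

C1 and C3 have the same parity, so for the cis isomer the two substituents are e,e in one chair and a,a in the other.
Chair I (cyano axial, ethynyl axial): E = 0.62 kcal/mol.
Chair II (cyano equatorial, ethynyl equatorial): E = 0.00 kcal/mol.
Chair I is the less stable (higher-energy) conformer, and in that chair the cyano group is axial.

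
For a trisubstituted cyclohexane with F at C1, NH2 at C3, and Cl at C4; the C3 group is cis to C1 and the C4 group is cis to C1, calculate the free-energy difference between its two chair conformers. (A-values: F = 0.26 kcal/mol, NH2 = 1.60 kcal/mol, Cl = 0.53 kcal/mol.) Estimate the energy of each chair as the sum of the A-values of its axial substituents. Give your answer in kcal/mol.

Chair I (fluoro axial, amino axial, chloro equatorial): E = 1.86 kcal/mol.
Chair II (fluoro equatorial, amino equatorial, chloro axial): E = 0.53 kcal/mol.
ΔE = 1.86 − 0.53 = 1.33 kcal/mol; chair II is more stable.

1.33 kcal/mol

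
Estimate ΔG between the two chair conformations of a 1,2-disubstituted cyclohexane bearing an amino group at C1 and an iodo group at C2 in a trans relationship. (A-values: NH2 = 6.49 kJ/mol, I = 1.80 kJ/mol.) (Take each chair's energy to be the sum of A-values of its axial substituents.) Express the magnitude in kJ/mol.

8.29 kJ/mol

C1 and C2 have opposite parity, so for the trans isomer the two substituents are e,e in one chair and a,a in the other.
Chair I (amino axial, iodo axial): E = 8.29 kJ/mol.
Chair II (amino equatorial, iodo equatorial): E = 0.00 kJ/mol.
ΔE = 8.29 − 0.00 = 8.29 kJ/mol; chair II is more stable.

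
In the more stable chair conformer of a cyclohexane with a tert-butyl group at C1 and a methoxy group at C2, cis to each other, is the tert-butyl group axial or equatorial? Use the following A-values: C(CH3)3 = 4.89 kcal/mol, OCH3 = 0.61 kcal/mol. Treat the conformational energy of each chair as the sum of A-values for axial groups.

equatorial

C1 and C2 have opposite parity, so for the cis isomer the two substituents are one axial and one equatorial in each chair.
Chair I (tert-butyl axial, methoxy equatorial): E = 4.89 kcal/mol.
Chair II (tert-butyl equatorial, methoxy axial): E = 0.61 kcal/mol.
Chair II is the more stable (lower-energy) conformer, and in that chair the tert-butyl group is equatorial.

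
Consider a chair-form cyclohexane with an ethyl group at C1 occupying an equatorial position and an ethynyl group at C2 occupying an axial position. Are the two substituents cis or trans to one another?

C1 and C2 have opposite parity, so their axial bonds point in opposite directions.
With opposite-parity carbons, two substituents on the same face are one axial and one equatorial; opposite faces give both axial or both equatorial.
Here the groups are equatorial/axial → same face → cis.

cis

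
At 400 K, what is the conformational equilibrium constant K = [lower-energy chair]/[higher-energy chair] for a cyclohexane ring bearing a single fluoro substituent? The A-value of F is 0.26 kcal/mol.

One chair has the fluoro group axial (E = 0.26 kcal/mol) and the other has it equatorial (E = 0).
ΔG = 0.26 kcal/mol between the two chairs.
K = exp(ΔG/RT) with R = 1.987×10⁻³ kcal mol⁻¹ K⁻¹ and T = 400 K gives K ≈ 1.39.

K ≈ 1.39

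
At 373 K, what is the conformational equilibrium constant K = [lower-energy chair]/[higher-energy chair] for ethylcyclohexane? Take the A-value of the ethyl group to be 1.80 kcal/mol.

One chair has the ethyl group axial (E = 1.80 kcal/mol) and the other has it equatorial (E = 0).
ΔG = 1.80 kcal/mol between the two chairs.
K = exp(ΔG/RT) with R = 1.987×10⁻³ kcal mol⁻¹ K⁻¹ and T = 373 K gives K ≈ 11.3.

K ≈ 11.3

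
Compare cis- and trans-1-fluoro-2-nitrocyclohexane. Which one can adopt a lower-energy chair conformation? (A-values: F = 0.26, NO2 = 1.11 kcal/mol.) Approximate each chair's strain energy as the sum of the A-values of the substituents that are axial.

At 1,2 positions (parity opposite): cis → (a,e or e,a); trans → (e,e or a,a).
Best chair for cis: E = 0.26 kcal/mol; best chair for trans: E = 0.00 kcal/mol.
The trans isomer is lower by 0.26 kcal/mol.

trans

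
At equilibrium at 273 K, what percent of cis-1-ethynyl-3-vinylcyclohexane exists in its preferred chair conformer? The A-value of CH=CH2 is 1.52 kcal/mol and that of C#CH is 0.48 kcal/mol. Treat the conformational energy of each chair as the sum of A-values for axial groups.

C1 and C3 have the same parity, so for the cis isomer the two substituents are e,e in one chair and a,a in the other.
Chair I (vinyl axial, ethynyl axial): E = 2.00 kcal/mol; chair II (vinyl equatorial, ethynyl equatorial): E = 0.00 kcal/mol.
ΔG = 2.00 kcal/mol between the two chairs.
K = exp(ΔG/RT) with R = 1.987×10⁻³ kcal mol⁻¹ K⁻¹ and T = 273 K gives K ≈ 39.9.
Fraction in the lower-energy chair = K/(K+1) = 97.6%.

97.6%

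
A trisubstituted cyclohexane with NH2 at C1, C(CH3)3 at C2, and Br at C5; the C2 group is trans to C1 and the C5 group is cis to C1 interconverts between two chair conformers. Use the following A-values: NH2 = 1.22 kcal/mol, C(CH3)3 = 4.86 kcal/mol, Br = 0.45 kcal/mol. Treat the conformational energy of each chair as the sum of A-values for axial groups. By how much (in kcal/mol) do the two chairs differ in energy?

6.53 kcal/mol

Chair I (amino axial, tert-butyl axial, bromo axial): E = 6.53 kcal/mol.
Chair II (amino equatorial, tert-butyl equatorial, bromo equatorial): E = 0.00 kcal/mol.
ΔE = 6.53 − 0.00 = 6.53 kcal/mol; chair II is more stable.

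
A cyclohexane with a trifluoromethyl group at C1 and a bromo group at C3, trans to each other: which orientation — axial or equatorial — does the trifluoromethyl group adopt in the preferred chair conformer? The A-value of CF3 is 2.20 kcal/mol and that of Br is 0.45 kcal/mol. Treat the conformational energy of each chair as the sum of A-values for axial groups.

C1 and C3 have the same parity, so for the trans isomer the two substituents are one axial and one equatorial in each chair.
Chair I (trifluoromethyl axial, bromo equatorial): E = 2.20 kcal/mol.
Chair II (trifluoromethyl equatorial, bromo axial): E = 0.45 kcal/mol.
Chair II is the more stable (lower-energy) conformer, and in that chair the trifluoromethyl group is equatorial.

equatorial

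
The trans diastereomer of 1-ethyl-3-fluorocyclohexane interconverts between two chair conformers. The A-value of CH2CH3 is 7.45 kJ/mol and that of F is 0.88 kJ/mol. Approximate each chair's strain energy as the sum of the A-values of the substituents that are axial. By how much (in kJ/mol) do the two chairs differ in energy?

6.57 kJ/mol

C1 and C3 have the same parity, so for the trans isomer the two substituents are one axial and one equatorial in each chair.
Chair I (ethyl axial, fluoro equatorial): E = 7.45 kJ/mol.
Chair II (ethyl equatorial, fluoro axial): E = 0.88 kJ/mol.
ΔE = 7.45 − 0.88 = 6.57 kJ/mol; chair II is more stable.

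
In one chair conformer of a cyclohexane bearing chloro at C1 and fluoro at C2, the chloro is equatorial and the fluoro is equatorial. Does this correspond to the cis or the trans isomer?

C1 and C2 have opposite parity, so their axial bonds point in opposite directions.
With opposite-parity carbons, two substituents on the same face are one axial and one equatorial; opposite faces give both axial or both equatorial.
Here the groups are equatorial/equatorial → opposite face → trans.

trans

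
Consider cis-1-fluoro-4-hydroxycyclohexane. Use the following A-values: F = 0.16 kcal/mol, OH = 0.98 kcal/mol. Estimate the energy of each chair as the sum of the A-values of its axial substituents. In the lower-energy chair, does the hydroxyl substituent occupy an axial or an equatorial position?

C1 and C4 have opposite parity, so for the cis isomer the two substituents are one axial and one equatorial in each chair.
Chair I (fluoro axial, hydroxyl equatorial): E = 0.16 kcal/mol.
Chair II (fluoro equatorial, hydroxyl axial): E = 0.98 kcal/mol.
Chair I is the more stable (lower-energy) conformer, and in that chair the hydroxyl group is equatorial.

equatorial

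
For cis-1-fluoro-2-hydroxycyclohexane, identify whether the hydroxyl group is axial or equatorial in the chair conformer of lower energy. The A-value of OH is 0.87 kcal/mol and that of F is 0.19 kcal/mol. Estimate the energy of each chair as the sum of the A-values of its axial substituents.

equatorial

C1 and C2 have opposite parity, so for the cis isomer the two substituents are one axial and one equatorial in each chair.
Chair I (hydroxyl axial, fluoro equatorial): E = 0.87 kcal/mol.
Chair II (hydroxyl equatorial, fluoro axial): E = 0.19 kcal/mol.
Chair II is the more stable (lower-energy) conformer, and in that chair the hydroxyl group is equatorial.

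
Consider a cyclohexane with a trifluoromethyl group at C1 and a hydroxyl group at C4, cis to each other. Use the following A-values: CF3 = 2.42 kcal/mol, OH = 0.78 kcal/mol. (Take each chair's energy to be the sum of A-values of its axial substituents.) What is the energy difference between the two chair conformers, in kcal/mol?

1.64 kcal/mol

C1 and C4 have opposite parity, so for the cis isomer the two substituents are one axial and one equatorial in each chair.
Chair I (trifluoromethyl axial, hydroxyl equatorial): E = 2.42 kcal/mol.
Chair II (trifluoromethyl equatorial, hydroxyl axial): E = 0.78 kcal/mol.
ΔE = 2.42 − 0.78 = 1.64 kcal/mol; chair II is more stable.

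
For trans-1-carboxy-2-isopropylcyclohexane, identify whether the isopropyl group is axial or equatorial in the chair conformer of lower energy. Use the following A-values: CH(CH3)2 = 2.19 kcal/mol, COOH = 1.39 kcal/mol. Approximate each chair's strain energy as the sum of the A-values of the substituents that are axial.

equatorial

C1 and C2 have opposite parity, so for the trans isomer the two substituents are e,e in one chair and a,a in the other.
Chair I (isopropyl axial, carboxyl axial): E = 3.58 kcal/mol.
Chair II (isopropyl equatorial, carboxyl equatorial): E = 0.00 kcal/mol.
Chair II is the more stable (lower-energy) conformer, and in that chair the isopropyl group is equatorial.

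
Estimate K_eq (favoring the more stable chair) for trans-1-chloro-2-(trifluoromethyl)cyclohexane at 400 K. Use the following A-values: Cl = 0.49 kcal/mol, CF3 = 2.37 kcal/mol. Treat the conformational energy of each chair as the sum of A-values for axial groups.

K ≈ 36.5

C1 and C2 have opposite parity, so for the trans isomer the two substituents are e,e in one chair and a,a in the other.
Chair I (chloro axial, trifluoromethyl axial): E = 2.86 kcal/mol; chair II (chloro equatorial, trifluoromethyl equatorial): E = 0.00 kcal/mol.
ΔG = 2.86 kcal/mol between the two chairs.
K = exp(ΔG/RT) with R = 1.987×10⁻³ kcal mol⁻¹ K⁻¹ and T = 400 K gives K ≈ 36.5.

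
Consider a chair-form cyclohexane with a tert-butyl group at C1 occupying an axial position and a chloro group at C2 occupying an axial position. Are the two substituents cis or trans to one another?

C1 and C2 have opposite parity, so their axial bonds point in opposite directions.
With opposite-parity carbons, two substituents on the same face are one axial and one equatorial; opposite faces give both axial or both equatorial.
Here the groups are axial/axial → opposite face → trans.

trans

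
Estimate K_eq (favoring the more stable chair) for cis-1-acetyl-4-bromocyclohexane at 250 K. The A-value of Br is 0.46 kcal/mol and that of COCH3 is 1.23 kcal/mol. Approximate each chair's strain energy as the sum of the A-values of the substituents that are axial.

C1 and C4 have opposite parity, so for the cis isomer the two substituents are one axial and one equatorial in each chair.
Chair I (bromo axial, acetyl equatorial): E = 0.46 kcal/mol; chair II (bromo equatorial, acetyl axial): E = 1.23 kcal/mol.
ΔG = 0.77 kcal/mol between the two chairs.
K = exp(ΔG/RT) with R = 1.987×10⁻³ kcal mol⁻¹ K⁻¹ and T = 250 K gives K ≈ 4.71.

K ≈ 4.71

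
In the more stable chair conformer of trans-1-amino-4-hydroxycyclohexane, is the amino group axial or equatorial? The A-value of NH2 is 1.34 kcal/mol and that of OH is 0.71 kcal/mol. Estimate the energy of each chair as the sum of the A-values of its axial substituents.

equatorial

C1 and C4 have opposite parity, so for the trans isomer the two substituents are e,e in one chair and a,a in the other.
Chair I (amino axial, hydroxyl axial): E = 2.05 kcal/mol.
Chair II (amino equatorial, hydroxyl equatorial): E = 0.00 kcal/mol.
Chair II is the more stable (lower-energy) conformer, and in that chair the amino group is equatorial.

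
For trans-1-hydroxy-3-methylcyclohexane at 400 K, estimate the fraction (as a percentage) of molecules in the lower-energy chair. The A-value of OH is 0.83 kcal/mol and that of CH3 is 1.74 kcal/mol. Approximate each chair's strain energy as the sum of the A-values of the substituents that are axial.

75.9%

C1 and C3 have the same parity, so for the trans isomer the two substituents are one axial and one equatorial in each chair.
Chair I (hydroxyl axial, methyl equatorial): E = 0.83 kcal/mol; chair II (hydroxyl equatorial, methyl axial): E = 1.74 kcal/mol.
ΔG = 0.91 kcal/mol between the two chairs.
K = exp(ΔG/RT) with R = 1.987×10⁻³ kcal mol⁻¹ K⁻¹ and T = 400 K gives K ≈ 3.14.
Fraction in the lower-energy chair = K/(K+1) = 75.9%.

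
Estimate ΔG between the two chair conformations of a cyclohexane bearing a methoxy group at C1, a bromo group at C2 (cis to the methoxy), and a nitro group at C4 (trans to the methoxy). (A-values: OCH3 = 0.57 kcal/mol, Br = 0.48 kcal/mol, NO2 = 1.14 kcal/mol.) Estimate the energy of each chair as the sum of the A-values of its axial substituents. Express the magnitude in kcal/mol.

1.23 kcal/mol

Chair I (methoxy axial, bromo equatorial, nitro axial): E = 1.71 kcal/mol.
Chair II (methoxy equatorial, bromo axial, nitro equatorial): E = 0.48 kcal/mol.
ΔE = 1.71 − 0.48 = 1.23 kcal/mol; chair II is more stable.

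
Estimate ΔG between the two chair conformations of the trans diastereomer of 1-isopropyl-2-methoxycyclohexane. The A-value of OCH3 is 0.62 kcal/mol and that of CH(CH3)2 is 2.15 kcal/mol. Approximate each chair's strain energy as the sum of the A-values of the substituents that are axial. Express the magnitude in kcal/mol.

2.77 kcal/mol

C1 and C2 have opposite parity, so for the trans isomer the two substituents are e,e in one chair and a,a in the other.
Chair I (methoxy axial, isopropyl axial): E = 2.77 kcal/mol.
Chair II (methoxy equatorial, isopropyl equatorial): E = 0.00 kcal/mol.
ΔE = 2.77 − 0.00 = 2.77 kcal/mol; chair II is more stable.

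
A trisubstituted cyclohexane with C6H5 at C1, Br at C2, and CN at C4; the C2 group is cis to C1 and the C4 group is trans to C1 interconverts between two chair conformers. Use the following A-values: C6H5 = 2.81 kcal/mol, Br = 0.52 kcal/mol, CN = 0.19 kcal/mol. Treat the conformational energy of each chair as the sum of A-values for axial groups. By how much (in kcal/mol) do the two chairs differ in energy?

2.48 kcal/mol

Chair I (phenyl axial, bromo equatorial, cyano axial): E = 3.00 kcal/mol.
Chair II (phenyl equatorial, bromo axial, cyano equatorial): E = 0.52 kcal/mol.
ΔE = 3.00 − 0.52 = 2.48 kcal/mol; chair II is more stable.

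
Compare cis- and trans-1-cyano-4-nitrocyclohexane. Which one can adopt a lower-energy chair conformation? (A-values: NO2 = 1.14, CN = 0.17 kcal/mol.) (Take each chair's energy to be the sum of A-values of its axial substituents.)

At 1,4 positions (parity opposite): cis → (a,e or e,a); trans → (e,e or a,a).
Best chair for cis: E = 0.17 kcal/mol; best chair for trans: E = 0.00 kcal/mol.
The trans isomer is lower by 0.17 kcal/mol.

trans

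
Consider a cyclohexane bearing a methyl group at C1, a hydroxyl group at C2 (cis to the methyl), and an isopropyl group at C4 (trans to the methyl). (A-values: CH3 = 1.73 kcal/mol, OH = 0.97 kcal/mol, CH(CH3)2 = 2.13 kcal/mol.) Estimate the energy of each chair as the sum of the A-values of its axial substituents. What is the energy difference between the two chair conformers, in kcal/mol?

Chair I (methyl axial, hydroxyl equatorial, isopropyl axial): E = 3.86 kcal/mol.
Chair II (methyl equatorial, hydroxyl axial, isopropyl equatorial): E = 0.97 kcal/mol.
ΔE = 3.86 − 0.97 = 2.89 kcal/mol; chair II is more stable.

2.89 kcal/mol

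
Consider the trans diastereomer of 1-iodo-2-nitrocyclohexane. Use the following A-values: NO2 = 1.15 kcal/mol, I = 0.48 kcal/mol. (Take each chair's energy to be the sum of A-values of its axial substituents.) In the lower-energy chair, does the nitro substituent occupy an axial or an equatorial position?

equatorial

C1 and C2 have opposite parity, so for the trans isomer the two substituents are e,e in one chair and a,a in the other.
Chair I (nitro axial, iodo axial): E = 1.63 kcal/mol.
Chair II (nitro equatorial, iodo equatorial): E = 0.00 kcal/mol.
Chair II is the more stable (lower-energy) conformer, and in that chair the nitro group is equatorial.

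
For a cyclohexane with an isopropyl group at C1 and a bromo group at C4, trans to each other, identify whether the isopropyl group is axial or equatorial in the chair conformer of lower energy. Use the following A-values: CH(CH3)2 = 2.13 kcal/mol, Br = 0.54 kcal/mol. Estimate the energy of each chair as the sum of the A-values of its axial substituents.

equatorial

C1 and C4 have opposite parity, so for the trans isomer the two substituents are e,e in one chair and a,a in the other.
Chair I (isopropyl axial, bromo axial): E = 2.67 kcal/mol.
Chair II (isopropyl equatorial, bromo equatorial): E = 0.00 kcal/mol.
Chair II is the more stable (lower-energy) conformer, and in that chair the isopropyl group is equatorial.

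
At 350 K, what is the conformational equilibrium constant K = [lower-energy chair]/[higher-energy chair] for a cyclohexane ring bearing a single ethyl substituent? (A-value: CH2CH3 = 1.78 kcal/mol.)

K ≈ 12.9

One chair has the ethyl group axial (E = 1.78 kcal/mol) and the other has it equatorial (E = 0).
ΔG = 1.78 kcal/mol between the two chairs.
K = exp(ΔG/RT) with R = 1.987×10⁻³ kcal mol⁻¹ K⁻¹ and T = 350 K gives K ≈ 12.9.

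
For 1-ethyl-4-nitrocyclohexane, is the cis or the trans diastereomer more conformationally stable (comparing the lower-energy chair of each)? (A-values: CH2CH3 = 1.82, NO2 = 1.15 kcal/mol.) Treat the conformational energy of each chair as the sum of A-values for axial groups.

trans

At 1,4 positions (parity opposite): cis → (a,e or e,a); trans → (e,e or a,a).
Best chair for cis: E = 1.15 kcal/mol; best chair for trans: E = 0.00 kcal/mol.
The trans isomer is lower by 1.15 kcal/mol.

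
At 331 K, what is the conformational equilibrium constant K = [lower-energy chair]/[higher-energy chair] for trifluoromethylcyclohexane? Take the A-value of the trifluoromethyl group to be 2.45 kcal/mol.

One chair has the trifluoromethyl group axial (E = 2.45 kcal/mol) and the other has it equatorial (E = 0).
ΔG = 2.45 kcal/mol between the two chairs.
K = exp(ΔG/RT) with R = 1.987×10⁻³ kcal mol⁻¹ K⁻¹ and T = 331 K gives K ≈ 41.5.

K ≈ 41.5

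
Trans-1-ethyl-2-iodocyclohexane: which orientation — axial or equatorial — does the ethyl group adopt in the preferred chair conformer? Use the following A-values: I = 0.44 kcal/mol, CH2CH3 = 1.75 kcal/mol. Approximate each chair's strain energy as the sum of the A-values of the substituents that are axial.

equatorial

C1 and C2 have opposite parity, so for the trans isomer the two substituents are e,e in one chair and a,a in the other.
Chair I (iodo axial, ethyl axial): E = 2.19 kcal/mol.
Chair II (iodo equatorial, ethyl equatorial): E = 0.00 kcal/mol.
Chair II is the more stable (lower-energy) conformer, and in that chair the ethyl group is equatorial.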